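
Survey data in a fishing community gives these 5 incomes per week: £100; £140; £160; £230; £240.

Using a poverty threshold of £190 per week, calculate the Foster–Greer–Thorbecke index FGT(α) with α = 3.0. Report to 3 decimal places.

0.026

Below the line: £100, £140, £160 (q = 3 of N = 5).
Relative gaps: (190−100)/190 = 0.4737; (190−140)/190 = 0.2632; (190−160)/190 = 0.1579.
Raised to α = 3.0: 0.10628; 0.01822; 0.00394.
Sum = 0.128444; FGT(3.0) = 0.128444 / 5 = 0.026.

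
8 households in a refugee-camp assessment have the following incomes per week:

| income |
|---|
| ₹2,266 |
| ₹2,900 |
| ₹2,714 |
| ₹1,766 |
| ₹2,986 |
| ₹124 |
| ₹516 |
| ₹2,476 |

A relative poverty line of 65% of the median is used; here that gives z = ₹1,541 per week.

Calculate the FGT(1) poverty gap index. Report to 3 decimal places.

0.198

Below the line: ₹124, ₹516 (q = 2 of N = 8).
Shortfall ratios: (1541−124)/1541 = 0.9195; (1541−516)/1541 = 0.6652.
Sum of shortfalls = 1.584685; P₁ averages over all N: 1.584685 / 8 = 0.198.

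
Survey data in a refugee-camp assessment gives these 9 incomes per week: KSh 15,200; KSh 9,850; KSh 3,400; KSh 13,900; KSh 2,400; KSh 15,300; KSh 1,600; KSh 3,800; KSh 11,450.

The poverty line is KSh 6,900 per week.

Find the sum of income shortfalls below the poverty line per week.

KSh 16,400

Below the line: KSh 1,600, KSh 2,400, KSh 3,400, KSh 3,800 (q = 4 of N = 9).
Individual gaps: 6900−1600 = 5300; 6900−2400 = 4500; 6900−3400 = 3500; 6900−3800 = 3100.
Aggregate gap = KSh 16,400.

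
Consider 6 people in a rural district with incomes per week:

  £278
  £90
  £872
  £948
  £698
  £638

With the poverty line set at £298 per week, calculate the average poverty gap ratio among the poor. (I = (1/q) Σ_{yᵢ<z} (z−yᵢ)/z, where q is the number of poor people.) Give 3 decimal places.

Poor units: £90, £278 (q = 2 of N = 6).
Shortfall ratios (z−y)/z: 0.6980, 0.0671; sum = 0.765101.
The income-gap ratio divides by q (the poor only): 0.765101 / 2 = 0.383.

0.383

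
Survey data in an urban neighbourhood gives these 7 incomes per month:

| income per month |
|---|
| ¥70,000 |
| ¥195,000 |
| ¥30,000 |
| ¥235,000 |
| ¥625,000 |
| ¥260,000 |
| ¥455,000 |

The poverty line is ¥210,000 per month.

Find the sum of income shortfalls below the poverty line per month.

¥335,000

Below z: ¥30,000, ¥70,000, ¥195,000 (q = 3 of N = 7).
Individual gaps: 210000−30000 = 180000; 210000−70000 = 140000; 210000−195000 = 15000.
Aggregate gap = ¥335,000.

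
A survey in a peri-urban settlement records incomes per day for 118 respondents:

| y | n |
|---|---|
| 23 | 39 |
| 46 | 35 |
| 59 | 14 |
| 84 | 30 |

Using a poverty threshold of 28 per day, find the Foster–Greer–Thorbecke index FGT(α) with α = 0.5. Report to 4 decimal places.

Below the line: 39×23 (q = 39 of N = 118).
Relative gaps: (28−23)/28 = 0.1786 (×39).
Raised to α = 0.5: 0.42258 (×39).
Sum = 16.480508; FGT(0.5) = 16.480508 / 118 = 0.1397.

0.1397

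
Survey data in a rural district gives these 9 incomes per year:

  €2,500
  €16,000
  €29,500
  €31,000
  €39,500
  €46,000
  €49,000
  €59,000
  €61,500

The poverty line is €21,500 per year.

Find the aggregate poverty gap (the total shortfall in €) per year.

€24,500

Incomes under z: €2,500, €16,000 (q = 2 of N = 9).
Individual gaps: 21500−2500 = 19000; 21500−16000 = 5500.
Aggregate gap = €24,500.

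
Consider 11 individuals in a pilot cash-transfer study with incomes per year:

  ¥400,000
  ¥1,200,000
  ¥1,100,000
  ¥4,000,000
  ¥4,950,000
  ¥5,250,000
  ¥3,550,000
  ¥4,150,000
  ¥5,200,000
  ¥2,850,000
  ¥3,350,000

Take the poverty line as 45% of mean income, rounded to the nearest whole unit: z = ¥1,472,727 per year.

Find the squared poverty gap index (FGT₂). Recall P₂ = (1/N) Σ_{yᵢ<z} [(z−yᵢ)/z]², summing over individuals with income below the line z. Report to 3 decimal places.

0.057

Below the line: ¥400,000, ¥1,100,000, ¥1,200,000 (q = 3 of N = 11).
Relative gaps: (1472727−400000)/1472727 = 0.7284; (1472727−1100000)/1472727 = 0.2531; (1472727−1200000)/1472727 = 0.1852.
Squared: 0.5306; 0.0641; 0.0343.
Sum = 0.628905; P₂ = 0.628905 / 11 = 0.057.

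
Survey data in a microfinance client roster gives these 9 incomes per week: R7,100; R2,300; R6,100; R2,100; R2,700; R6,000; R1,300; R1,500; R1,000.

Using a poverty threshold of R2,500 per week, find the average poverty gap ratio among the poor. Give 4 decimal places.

Below the line: R1,000, R1,300, R1,500, R2,100, R2,300 (q = 5 of N = 9).
Shortfall ratios (z−y)/z: 0.6000, 0.4800, 0.4000, 0.1600, 0.0800; sum = 1.720000.
The income-gap ratio divides by q (the poor only): 1.720000 / 5 = 0.3440.

0.3440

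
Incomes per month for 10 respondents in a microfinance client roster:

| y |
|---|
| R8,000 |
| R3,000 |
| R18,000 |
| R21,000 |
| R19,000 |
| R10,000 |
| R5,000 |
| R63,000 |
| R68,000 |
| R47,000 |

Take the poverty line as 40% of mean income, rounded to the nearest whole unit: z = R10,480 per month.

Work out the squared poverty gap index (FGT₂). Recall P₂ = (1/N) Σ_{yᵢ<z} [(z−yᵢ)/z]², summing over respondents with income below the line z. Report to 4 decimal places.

Below the line: R3,000, R5,000, R8,000, R10,000 (q = 4 of N = 10).
Normalized shortfalls: (10480−3000)/10480 = 0.7137; (10480−5000)/10480 = 0.5229; (10480−8000)/10480 = 0.2366; (10480−10000)/10480 = 0.0458.
Squared: 0.5094; 0.2734; 0.0560; 0.0021.
Sum = 0.840947; P₂ = 0.840947 / 10 = 0.0841.

0.0841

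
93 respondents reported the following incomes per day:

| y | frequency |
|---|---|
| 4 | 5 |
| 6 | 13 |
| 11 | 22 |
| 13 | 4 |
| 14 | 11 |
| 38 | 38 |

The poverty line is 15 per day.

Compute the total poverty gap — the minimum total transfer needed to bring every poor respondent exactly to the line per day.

279

Poor units: 5×4, 13×6, 22×11, 4×13, 11×14 (q = 55 of N = 93).
Individual gaps: 5×(15−4) = 55; 13×(15−6) = 117; 22×(15−11) = 88; 4×(15−13) = 8; 11×(15−14) = 11.
Aggregate gap = 279.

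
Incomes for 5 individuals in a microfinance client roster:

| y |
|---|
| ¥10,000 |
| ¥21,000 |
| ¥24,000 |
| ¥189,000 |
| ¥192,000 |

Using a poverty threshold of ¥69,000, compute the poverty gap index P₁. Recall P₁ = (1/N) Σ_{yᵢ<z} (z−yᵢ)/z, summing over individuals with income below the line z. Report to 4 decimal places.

Poor units: ¥10,000, ¥21,000, ¥24,000 (q = 3 of N = 5).
Shortfall ratios: (69000−10000)/69000 = 0.8551; (69000−21000)/69000 = 0.6957; (69000−24000)/69000 = 0.6522.
Sum of shortfalls = 2.202899; P₁ averages over all N: 2.202899 / 5 = 0.4406.

0.4406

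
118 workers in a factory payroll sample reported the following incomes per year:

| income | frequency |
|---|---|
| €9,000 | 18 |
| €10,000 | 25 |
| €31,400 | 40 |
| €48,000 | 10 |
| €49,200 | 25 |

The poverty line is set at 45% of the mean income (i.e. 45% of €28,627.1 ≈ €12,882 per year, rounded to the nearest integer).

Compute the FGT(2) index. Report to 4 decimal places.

0.0245

Poor units: 18×€9,000, 25×€10,000 (q = 43 of N = 118).
Shortfall ratios: (12882−9000)/12882 = 0.3014 (×18); (12882−10000)/12882 = 0.2237 (×25).
Squared: 0.0908 (×18); 0.0501 (×25).
Sum = 2.885920; P₂ = 2.885920 / 118 = 0.0245.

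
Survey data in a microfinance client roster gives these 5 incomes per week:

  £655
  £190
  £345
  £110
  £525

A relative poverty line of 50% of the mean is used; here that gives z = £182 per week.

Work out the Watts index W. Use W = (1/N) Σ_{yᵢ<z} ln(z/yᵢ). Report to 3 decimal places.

Below the line: £110 (q = 1 of N = 5).
Log gaps: ln(182/110) = 0.5035.
W = 0.503526 / 5 = 0.101.

0.101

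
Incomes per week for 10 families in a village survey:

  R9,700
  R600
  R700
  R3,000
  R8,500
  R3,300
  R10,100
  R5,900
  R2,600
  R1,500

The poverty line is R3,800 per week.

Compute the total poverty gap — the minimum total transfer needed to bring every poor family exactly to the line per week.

R11,100

Poor units: R600, R700, R1,500, R2,600, R3,000, R3,300 (q = 6 of N = 10).
Individual gaps: 3800−600 = 3200; 3800−700 = 3100; 3800−1500 = 2300; 3800−2600 = 1200; 3800−3000 = 800; 3800−3300 = 500.
Aggregate gap = R11,100.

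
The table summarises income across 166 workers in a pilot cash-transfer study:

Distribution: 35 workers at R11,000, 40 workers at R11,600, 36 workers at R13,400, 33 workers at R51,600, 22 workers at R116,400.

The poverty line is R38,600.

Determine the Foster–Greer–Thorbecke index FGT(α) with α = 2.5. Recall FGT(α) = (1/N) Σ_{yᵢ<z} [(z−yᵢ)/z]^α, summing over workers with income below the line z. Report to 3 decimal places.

0.264

Below the line: 35×R11,000, 40×R11,600, 36×R13,400 (q = 111 of N = 166).
Shortfall ratios: (38600−11000)/38600 = 0.7150 (×35); (38600−11600)/38600 = 0.6995 (×40); (38600−13400)/38600 = 0.6528 (×36).
Raised to α = 2.5: 0.43232 (×35); 0.40921 (×40); 0.34438 (×36).
Sum = 43.896919; FGT(2.5) = 43.896919 / 166 = 0.264.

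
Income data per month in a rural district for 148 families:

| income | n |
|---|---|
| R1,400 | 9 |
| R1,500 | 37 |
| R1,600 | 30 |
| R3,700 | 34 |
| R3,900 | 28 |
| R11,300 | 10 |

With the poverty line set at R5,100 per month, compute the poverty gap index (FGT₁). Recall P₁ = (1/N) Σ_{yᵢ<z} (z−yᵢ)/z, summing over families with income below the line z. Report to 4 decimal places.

Incomes under z: 9×R1,400, 37×R1,500, 30×R1,600, 34×R3,700, 28×R3,900 (q = 138 of N = 148).
Shortfall ratios: (5100−1400)/5100 = 0.7255 (×9); (5100−1500)/5100 = 0.7059 (×37); (5100−1600)/5100 = 0.6863 (×30); (5100−3700)/5100 = 0.2745 (×34); (5100−3900)/5100 = 0.2353 (×28).
Sum of shortfalls = 69.156863; P₁ averages over all N: 69.156863 / 148 = 0.4673.

0.4673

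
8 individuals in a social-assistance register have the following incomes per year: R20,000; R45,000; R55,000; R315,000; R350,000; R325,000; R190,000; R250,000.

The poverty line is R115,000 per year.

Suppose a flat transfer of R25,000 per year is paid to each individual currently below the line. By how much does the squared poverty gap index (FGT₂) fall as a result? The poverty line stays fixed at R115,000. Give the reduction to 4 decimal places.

Before: below the line — R20,000, R45,000, R55,000; squared poverty gap index (FGT₂) = 0.165643.
After the R25,000 transfer: below the line — R45,000, R70,000, R80,000; squared poverty gap index (FGT₂) = 0.077032.
Reduction = 0.165643 − 0.077032 = 0.0886.

0.0886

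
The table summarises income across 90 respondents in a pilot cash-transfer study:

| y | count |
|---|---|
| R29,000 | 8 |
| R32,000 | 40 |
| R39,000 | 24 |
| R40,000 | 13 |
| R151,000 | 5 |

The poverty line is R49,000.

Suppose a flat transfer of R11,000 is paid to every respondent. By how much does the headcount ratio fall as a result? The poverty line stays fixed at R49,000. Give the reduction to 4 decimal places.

0.4111

Before: below the line — 8×R29,000, 40×R32,000, 24×R39,000, 13×R40,000; headcount ratio = 0.944444.
After the R11,000 transfer: below the line — 8×R40,000, 40×R43,000; headcount ratio = 0.533333.
Reduction = 0.944444 − 0.533333 = 0.4111.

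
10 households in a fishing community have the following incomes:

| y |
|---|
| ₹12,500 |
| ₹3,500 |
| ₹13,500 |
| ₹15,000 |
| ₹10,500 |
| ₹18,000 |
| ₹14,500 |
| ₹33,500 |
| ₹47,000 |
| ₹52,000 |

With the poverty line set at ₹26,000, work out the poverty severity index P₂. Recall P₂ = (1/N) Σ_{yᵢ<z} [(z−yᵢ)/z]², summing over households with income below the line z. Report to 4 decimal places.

Poor units: ₹3,500, ₹10,500, ₹12,500, ₹13,500, ₹14,500, ₹15,000, ₹18,000 (q = 7 of N = 10).
Normalized shortfalls: (26000−3500)/26000 = 0.8654; (26000−10500)/26000 = 0.5962; (26000−12500)/26000 = 0.5192; (26000−13500)/26000 = 0.4808; (26000−14500)/26000 = 0.4423; (26000−15000)/26000 = 0.4231; (26000−18000)/26000 = 0.3077.
Squared: 0.7489; 0.3554; 0.2696; 0.2311; 0.1956; 0.1790; 0.0947.
Sum = 2.074334; P₂ = 2.074334 / 10 = 0.2074.

0.2074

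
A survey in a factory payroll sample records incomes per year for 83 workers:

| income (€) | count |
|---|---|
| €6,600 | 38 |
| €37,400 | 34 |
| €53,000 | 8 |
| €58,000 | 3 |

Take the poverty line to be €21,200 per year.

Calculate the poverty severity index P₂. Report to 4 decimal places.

Poor units: 38×€6,600 (q = 38 of N = 83).
Normalized shortfalls: (21200−6600)/21200 = 0.6887 (×38).
Squared: 0.4743 (×38).
Sum = 18.022606; P₂ = 18.022606 / 83 = 0.2171.

0.2171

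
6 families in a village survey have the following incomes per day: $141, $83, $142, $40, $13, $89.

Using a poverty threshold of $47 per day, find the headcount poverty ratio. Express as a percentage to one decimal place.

2 of the 6 families have income below $47.
H = 2/6 = 33.3%.

33.3%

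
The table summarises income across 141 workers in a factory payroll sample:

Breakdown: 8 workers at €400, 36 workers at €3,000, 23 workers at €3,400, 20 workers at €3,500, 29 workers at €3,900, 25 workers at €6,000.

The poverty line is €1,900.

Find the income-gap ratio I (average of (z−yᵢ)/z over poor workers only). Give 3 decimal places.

Incomes under z: 8×€400 (q = 8 of N = 141).
Shortfall ratios (z−y)/z: 0.7895 (×8); sum = 6.315789.
The income-gap ratio divides by q (the poor only): 6.315789 / 8 = 0.789.

0.789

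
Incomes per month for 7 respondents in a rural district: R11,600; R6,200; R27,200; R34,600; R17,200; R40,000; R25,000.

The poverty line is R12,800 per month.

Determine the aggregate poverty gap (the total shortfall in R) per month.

R7,800

Incomes under z: R6,200, R11,600 (q = 2 of N = 7).
Individual gaps: 12800−6200 = 6600; 12800−11600 = 1200.
Aggregate gap = R7,800.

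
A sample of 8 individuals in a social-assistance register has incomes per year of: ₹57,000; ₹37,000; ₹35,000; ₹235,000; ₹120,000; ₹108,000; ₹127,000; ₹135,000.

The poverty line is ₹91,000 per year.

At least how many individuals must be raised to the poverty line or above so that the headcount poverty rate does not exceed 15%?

2

Currently q = 3 of N = 8 are below the line (H = 0.375).
A headcount ratio of at most 15% allows at most ⌊0.15 × 8⌋ = 1 poor individuals.
So at least 3 − 1 = 2 must be lifted.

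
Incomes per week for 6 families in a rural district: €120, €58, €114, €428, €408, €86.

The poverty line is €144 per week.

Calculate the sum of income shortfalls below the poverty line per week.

Below the line: €58, €86, €114, €120 (q = 4 of N = 6).
Individual gaps: 144−58 = 86; 144−86 = 58; 144−114 = 30; 144−120 = 24.
Aggregate gap = €198.

€198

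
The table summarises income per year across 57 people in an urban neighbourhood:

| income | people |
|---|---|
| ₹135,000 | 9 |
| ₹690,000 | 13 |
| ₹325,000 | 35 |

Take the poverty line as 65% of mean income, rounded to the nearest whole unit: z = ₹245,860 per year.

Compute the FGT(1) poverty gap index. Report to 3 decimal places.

0.071

Below the line: 9×₹135,000 (q = 9 of N = 57).
Gap ratios (z−y)/z: (245860−135000)/245860 = 0.4509 (×9).
Σ = 4.058163. Dividing by the full population N = 57 gives P₁ = 0.071.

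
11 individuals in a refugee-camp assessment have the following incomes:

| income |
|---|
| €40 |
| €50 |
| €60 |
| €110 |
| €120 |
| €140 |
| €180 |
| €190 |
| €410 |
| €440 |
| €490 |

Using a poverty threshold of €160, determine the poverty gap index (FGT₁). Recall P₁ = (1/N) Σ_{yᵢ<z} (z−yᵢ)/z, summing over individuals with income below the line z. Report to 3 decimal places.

0.250

Poor units: €40, €50, €60, €110, €120, €140 (q = 6 of N = 11).
Shortfall ratios: (160−40)/160 = 0.7500; (160−50)/160 = 0.6875; (160−60)/160 = 0.6250; (160−110)/160 = 0.3125; (160−120)/160 = 0.2500; (160−140)/160 = 0.1250.
Sum of shortfalls = 2.750000; P₁ averages over all N: 2.750000 / 11 = 0.250.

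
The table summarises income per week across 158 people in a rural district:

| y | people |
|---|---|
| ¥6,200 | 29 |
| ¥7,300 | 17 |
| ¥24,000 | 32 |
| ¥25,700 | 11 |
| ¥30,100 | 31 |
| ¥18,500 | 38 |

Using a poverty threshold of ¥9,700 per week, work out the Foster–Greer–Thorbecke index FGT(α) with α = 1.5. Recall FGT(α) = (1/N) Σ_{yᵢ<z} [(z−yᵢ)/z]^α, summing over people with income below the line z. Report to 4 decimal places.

Poor units: 29×¥6,200, 17×¥7,300 (q = 46 of N = 158).
Normalized shortfalls: (9700−6200)/9700 = 0.3608 (×29); (9700−7300)/9700 = 0.2474 (×17).
Raised to α = 1.5: 0.21674 (×29); 0.12307 (×17).
Sum = 8.377762; FGT(1.5) = 8.377762 / 158 = 0.0530.

0.0530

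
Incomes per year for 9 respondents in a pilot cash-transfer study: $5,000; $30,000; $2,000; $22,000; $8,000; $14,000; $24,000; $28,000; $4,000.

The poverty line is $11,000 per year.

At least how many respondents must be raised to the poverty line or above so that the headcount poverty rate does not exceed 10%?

4 of the 9 respondents are poor, so H = 4/9 = 0.444.
A headcount ratio of at most 10% allows at most ⌊0.10 × 9⌋ = 0 poor respondents.
So at least 4 − 0 = 4 must be lifted.

4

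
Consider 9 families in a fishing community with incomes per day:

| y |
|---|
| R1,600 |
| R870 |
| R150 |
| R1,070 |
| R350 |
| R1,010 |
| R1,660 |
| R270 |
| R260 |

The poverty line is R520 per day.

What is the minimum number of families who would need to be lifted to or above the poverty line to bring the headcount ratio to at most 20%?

Currently q = 4 of N = 9 are below the line (H = 0.444).
A headcount ratio of at most 20% allows at most ⌊0.20 × 9⌋ = 1 poor families.
So at least 4 − 1 = 3 must be lifted.

3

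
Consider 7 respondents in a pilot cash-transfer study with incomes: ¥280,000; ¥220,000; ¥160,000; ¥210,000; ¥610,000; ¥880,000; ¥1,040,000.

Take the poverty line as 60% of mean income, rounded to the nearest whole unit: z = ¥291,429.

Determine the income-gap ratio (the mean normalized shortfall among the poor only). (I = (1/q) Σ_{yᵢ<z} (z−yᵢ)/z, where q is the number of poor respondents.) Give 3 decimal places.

Poor units: ¥160,000, ¥210,000, ¥220,000, ¥280,000 (q = 4 of N = 7).
Shortfall ratios (z−y)/z: 0.4510, 0.2794, 0.2451, 0.0392; sum = 1.014710.
The income-gap ratio divides by q (the poor only): 1.014710 / 4 = 0.254.

0.254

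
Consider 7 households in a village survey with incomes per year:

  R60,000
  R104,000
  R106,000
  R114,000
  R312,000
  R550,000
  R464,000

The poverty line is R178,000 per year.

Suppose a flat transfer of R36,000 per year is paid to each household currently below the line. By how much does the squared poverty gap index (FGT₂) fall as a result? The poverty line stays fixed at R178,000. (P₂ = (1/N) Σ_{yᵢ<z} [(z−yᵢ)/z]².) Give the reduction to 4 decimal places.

Before: below the line — R60,000, R104,000, R106,000, R114,000; squared poverty gap index (FGT₂) = 0.129313.
After the R36,000 transfer: below the line — R96,000, R140,000, R142,000, R150,000; squared poverty gap index (FGT₂) = 0.046206.
Reduction = 0.129313 − 0.046206 = 0.0831.

0.0831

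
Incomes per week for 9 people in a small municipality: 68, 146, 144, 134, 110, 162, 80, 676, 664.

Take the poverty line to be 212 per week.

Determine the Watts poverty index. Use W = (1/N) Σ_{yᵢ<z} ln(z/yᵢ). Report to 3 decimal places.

Incomes under z: 68, 80, 110, 134, 144, 146, 162 (q = 7 of N = 9).
ln(z/y) terms: ln(212/68) = 1.1371; ln(212/80) = 0.9746; ln(212/110) = 0.6561; ln(212/134) = 0.4587; ln(212/144) = 0.3868; ln(212/146) = 0.3730; ln(212/162) = 0.2690.
W = 4.255233 / 9 = 0.473.

0.473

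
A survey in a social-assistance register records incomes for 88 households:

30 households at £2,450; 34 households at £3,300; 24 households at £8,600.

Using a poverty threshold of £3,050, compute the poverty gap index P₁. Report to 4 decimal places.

Below the line: 30×£2,450 (q = 30 of N = 88).
Shortfall ratios: (3050−2450)/3050 = 0.1967 (×30).
Σ = 5.901639. Dividing by the full population N = 88 gives P₁ = 0.0671.

0.0671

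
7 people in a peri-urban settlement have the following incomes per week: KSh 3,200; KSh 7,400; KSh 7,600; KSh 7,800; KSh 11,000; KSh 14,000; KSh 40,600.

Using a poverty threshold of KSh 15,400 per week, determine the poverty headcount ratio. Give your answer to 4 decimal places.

6 of the 7 people have income below KSh 15,400.
H = 6/7 = 0.8571.

0.8571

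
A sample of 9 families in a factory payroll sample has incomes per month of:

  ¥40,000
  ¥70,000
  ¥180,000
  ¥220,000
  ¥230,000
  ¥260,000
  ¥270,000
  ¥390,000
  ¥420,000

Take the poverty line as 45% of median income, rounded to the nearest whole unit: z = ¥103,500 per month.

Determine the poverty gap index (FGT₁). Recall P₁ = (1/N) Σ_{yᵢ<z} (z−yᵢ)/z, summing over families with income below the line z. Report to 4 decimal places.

0.1041

Incomes under z: ¥40,000, ¥70,000 (q = 2 of N = 9).
Relative gaps: (103500−40000)/103500 = 0.6135; (103500−70000)/103500 = 0.3237.
Σ = 0.937198. Dividing by the full population N = 9 gives P₁ = 0.1041.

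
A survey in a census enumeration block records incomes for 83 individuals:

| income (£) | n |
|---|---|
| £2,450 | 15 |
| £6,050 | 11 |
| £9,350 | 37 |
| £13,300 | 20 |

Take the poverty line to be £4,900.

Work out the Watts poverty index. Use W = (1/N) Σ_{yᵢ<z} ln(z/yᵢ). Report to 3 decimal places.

0.125

Below the line: 15×£2,450 (q = 15 of N = 83).
ln(z/y) terms: ln(4900/2450) = 0.6931 (×15).
W = 10.397208 / 83 = 0.125.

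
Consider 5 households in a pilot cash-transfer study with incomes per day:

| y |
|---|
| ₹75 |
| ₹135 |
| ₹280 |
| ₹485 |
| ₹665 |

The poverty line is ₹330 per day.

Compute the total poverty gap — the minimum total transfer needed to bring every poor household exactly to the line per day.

Poor units: ₹75, ₹135, ₹280 (q = 3 of N = 5).
Individual gaps: 330−75 = 255; 330−135 = 195; 330−280 = 50.
Aggregate gap = ₹500.

₹500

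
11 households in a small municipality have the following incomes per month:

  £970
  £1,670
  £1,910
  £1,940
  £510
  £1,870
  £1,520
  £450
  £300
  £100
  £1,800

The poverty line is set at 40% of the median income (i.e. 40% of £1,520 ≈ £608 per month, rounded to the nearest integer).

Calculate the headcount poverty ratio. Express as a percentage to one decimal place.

4 of the 11 households have income below £608.
H = 4/11 = 36.4%.

36.4%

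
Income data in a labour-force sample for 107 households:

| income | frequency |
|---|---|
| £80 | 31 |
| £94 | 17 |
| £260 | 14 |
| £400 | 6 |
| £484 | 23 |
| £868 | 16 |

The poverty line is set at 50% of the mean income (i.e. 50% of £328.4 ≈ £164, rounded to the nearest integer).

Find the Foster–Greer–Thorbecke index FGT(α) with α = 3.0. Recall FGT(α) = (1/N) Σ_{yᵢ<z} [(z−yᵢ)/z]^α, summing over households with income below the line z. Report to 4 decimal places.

Below the line: 31×£80, 17×£94 (q = 48 of N = 107).
Shortfall ratios: (164−80)/164 = 0.5122 (×31); (164−94)/164 = 0.4268 (×17).
Raised to α = 3.0: 0.13437 (×31); 0.07776 (×17).
Sum = 5.487448; FGT(3.0) = 5.487448 / 107 = 0.0513.

0.0513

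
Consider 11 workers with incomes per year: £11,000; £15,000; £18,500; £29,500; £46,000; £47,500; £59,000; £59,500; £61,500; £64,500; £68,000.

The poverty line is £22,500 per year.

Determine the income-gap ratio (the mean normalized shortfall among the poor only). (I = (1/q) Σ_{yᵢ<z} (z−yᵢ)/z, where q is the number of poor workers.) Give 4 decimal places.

0.3407

Below the line: £11,000, £15,000, £18,500 (q = 3 of N = 11).
Relative gaps: 0.5111, 0.3333, 0.1778; sum = 1.022222.
I averages over the q = 3 poor units only: 1.022222 / 3 = 0.3407.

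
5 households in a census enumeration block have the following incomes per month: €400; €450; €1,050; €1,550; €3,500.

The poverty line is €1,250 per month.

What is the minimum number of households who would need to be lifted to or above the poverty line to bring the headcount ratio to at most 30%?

2

3 of the 5 households are poor, so H = 3/5 = 0.600.
A headcount ratio of at most 30% allows at most ⌊0.30 × 5⌋ = 1 poor households.
So at least 3 − 1 = 2 must be lifted.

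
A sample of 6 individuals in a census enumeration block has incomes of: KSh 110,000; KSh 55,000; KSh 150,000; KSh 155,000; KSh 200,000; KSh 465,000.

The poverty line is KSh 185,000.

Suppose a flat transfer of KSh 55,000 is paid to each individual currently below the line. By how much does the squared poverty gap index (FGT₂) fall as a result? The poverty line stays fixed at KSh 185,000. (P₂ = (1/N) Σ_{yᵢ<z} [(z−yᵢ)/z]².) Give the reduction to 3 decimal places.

0.091

Before: below the line — KSh 55,000, KSh 110,000, KSh 150,000, KSh 155,000; squared poverty gap index (FGT₂) = 0.12004.
After the KSh 55,000 transfer: below the line — KSh 110,000, KSh 165,000; squared poverty gap index (FGT₂) = 0.02934.
Reduction = 0.12004 − 0.02934 = 0.091.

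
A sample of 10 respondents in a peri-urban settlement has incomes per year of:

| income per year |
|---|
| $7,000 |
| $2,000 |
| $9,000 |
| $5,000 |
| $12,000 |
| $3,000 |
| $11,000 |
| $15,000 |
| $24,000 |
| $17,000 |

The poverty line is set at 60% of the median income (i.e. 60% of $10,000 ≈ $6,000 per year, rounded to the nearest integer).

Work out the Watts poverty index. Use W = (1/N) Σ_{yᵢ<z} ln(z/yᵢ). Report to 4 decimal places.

Below z: $2,000, $3,000, $5,000 (q = 3 of N = 10).
Log gaps: ln(6000/2000) = 1.0986; ln(6000/3000) = 0.6931; ln(6000/5000) = 0.1823.
W = 1.974081 / 10 = 0.1974.

0.1974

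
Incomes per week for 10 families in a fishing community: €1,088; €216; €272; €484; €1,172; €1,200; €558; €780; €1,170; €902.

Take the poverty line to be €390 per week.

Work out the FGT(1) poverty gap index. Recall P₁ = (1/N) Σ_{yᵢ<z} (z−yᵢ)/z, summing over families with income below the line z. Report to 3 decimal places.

Poor units: €216, €272 (q = 2 of N = 10).
Gap ratios (z−y)/z: (390−216)/390 = 0.4462; (390−272)/390 = 0.3026.
Σ = 0.748718. Dividing by the full population N = 10 gives P₁ = 0.075.

0.075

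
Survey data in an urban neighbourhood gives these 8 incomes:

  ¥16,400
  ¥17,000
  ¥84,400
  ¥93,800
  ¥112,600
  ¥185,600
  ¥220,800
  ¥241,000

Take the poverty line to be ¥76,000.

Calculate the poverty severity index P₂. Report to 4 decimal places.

0.1522

Incomes under z: ¥16,400, ¥17,000 (q = 2 of N = 8).
Normalized shortfalls: (76000−16400)/76000 = 0.7842; (76000−17000)/76000 = 0.7763.
Squared: 0.6150; 0.6027.
Sum = 1.217652; P₂ = 1.217652 / 8 = 0.1522.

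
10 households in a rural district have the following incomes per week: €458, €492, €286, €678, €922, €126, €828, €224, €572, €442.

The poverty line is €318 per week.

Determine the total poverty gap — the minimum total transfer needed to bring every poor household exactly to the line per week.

Below z: €126, €224, €286 (q = 3 of N = 10).
Individual gaps: 318−126 = 192; 318−224 = 94; 318−286 = 32.
Aggregate gap = €318.

€318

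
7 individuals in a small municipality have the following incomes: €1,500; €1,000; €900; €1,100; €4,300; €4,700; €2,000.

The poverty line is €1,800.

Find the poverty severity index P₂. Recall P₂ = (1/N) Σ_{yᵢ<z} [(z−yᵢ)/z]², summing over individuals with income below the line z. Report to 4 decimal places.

Below z: €900, €1,000, €1,100, €1,500 (q = 4 of N = 7).
Relative gaps: (1800−900)/1800 = 0.5000; (1800−1000)/1800 = 0.4444; (1800−1100)/1800 = 0.3889; (1800−1500)/1800 = 0.1667.
Squared: 0.2500; 0.1975; 0.1512; 0.0278.
Sum = 0.626543; P₂ = 0.626543 / 7 = 0.0895.

0.0895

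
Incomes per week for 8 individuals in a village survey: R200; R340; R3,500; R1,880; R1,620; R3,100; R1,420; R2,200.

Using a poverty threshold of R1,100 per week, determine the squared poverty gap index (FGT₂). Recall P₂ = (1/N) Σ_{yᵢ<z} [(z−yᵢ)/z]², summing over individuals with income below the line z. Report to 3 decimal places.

Incomes under z: R200, R340 (q = 2 of N = 8).
Gap ratios (z−y)/z: (1100−200)/1100 = 0.8182; (1100−340)/1100 = 0.6909.
Squared: 0.6694; 0.4774.
Sum = 1.146777; P₂ = 1.146777 / 8 = 0.143.

0.143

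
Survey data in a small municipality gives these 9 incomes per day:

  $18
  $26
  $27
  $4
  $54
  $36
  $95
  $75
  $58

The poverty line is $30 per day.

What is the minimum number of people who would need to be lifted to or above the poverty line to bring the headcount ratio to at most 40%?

1

Currently q = 4 of N = 9 are below the line (H = 0.444).
A headcount ratio of at most 40% allows at most ⌊0.40 × 9⌋ = 3 poor people.
So at least 4 − 3 = 1 must be lifted.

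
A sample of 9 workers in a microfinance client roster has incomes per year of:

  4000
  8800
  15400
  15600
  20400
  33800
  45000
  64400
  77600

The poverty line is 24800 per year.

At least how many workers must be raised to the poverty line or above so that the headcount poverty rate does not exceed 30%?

3

Currently q = 5 of N = 9 are below the line (H = 0.556).
A headcount ratio of at most 30% allows at most ⌊0.30 × 9⌋ = 2 poor workers.
So at least 5 − 2 = 3 must be lifted.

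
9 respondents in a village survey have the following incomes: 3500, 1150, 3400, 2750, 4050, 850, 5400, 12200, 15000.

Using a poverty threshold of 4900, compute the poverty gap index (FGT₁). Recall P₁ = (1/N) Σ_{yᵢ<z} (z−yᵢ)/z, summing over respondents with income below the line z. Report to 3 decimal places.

0.311

Incomes under z: 850, 1150, 2750, 3400, 3500, 4050 (q = 6 of N = 9).
Relative gaps: (4900−850)/4900 = 0.8265; (4900−1150)/4900 = 0.7653; (4900−2750)/4900 = 0.4388; (4900−3400)/4900 = 0.3061; (4900−3500)/4900 = 0.2857; (4900−4050)/4900 = 0.1735.
Σ = 2.795918. Dividing by the full population N = 9 gives P₁ = 0.311.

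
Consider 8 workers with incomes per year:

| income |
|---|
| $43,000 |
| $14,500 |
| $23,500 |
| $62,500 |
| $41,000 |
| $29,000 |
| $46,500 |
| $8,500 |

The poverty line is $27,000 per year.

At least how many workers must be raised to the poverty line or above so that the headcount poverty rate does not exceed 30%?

3 of the 8 workers are poor, so H = 3/8 = 0.375.
A headcount ratio of at most 30% allows at most ⌊0.30 × 8⌋ = 2 poor workers.
So at least 3 − 2 = 1 must be lifted.

1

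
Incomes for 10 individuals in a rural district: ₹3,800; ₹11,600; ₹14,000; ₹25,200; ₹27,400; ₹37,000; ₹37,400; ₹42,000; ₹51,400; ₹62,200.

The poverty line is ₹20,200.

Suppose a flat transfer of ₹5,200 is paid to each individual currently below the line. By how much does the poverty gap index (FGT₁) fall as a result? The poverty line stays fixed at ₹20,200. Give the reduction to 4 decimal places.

0.0772

Before: below the line — ₹3,800, ₹11,600, ₹14,000; poverty gap index (FGT₁) = 0.154455.
After the ₹5,200 transfer: below the line — ₹9,000, ₹16,800, ₹19,200; poverty gap index (FGT₁) = 0.077228.
Reduction = 0.154455 − 0.077228 = 0.0772.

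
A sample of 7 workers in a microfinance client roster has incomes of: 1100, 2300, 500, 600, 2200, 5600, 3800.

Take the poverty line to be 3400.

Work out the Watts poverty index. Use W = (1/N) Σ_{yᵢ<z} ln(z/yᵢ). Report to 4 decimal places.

Incomes under z: 500, 600, 1100, 2200, 2300 (q = 5 of N = 7).
Log shortfalls: ln(3400/500) = 1.9169; ln(3400/600) = 1.7346; ln(3400/1100) = 1.1285; ln(3400/2200) = 0.4353; ln(3400/2300) = 0.3909.
W = 5.606173 / 7 = 0.8009.

0.8009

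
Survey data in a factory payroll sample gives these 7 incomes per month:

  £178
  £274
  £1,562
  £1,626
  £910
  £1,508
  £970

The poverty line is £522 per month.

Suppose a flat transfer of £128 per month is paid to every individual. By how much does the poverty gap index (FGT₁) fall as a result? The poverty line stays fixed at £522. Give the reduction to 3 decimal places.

0.070

Before: below the line — £178, £274; poverty gap index (FGT₁) = 0.16201.
After the £128 transfer: below the line — £306, £402; poverty gap index (FGT₁) = 0.09195.
Reduction = 0.16201 − 0.09195 = 0.070.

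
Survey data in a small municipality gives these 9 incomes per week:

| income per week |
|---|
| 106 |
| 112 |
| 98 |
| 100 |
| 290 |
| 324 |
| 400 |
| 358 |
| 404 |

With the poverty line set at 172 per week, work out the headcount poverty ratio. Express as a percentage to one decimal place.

4 of the 9 families have income below 172.
H = 4/9 = 44.4%.

44.4%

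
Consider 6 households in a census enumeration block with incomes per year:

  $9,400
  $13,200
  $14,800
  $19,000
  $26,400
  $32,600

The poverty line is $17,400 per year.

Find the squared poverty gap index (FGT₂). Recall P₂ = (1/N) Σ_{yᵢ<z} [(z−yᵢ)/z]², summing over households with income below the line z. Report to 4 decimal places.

Below the line: $9,400, $13,200, $14,800 (q = 3 of N = 6).
Normalized shortfalls: (17400−9400)/17400 = 0.4598; (17400−13200)/17400 = 0.2414; (17400−14800)/17400 = 0.1494.
Squared: 0.2114; 0.0583; 0.0223.
Sum = 0.291980; P₂ = 0.291980 / 6 = 0.0487.

0.0487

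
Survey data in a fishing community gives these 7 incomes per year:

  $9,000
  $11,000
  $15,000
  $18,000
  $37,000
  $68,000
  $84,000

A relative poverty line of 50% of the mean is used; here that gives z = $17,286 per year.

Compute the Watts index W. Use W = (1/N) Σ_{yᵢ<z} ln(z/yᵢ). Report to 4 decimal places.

0.1781

Below z: $9,000, $11,000, $15,000 (q = 3 of N = 7).
Log shortfalls: ln(17286/9000) = 0.6527; ln(17286/11000) = 0.4520; ln(17286/15000) = 0.1418.
W = 1.246521 / 7 = 0.1781.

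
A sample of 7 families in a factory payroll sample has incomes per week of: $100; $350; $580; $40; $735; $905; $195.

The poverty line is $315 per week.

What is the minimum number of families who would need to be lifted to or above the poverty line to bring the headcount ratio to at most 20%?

2

Currently q = 3 of N = 7 are below the line (H = 0.429).
A headcount ratio of at most 20% allows at most ⌊0.20 × 7⌋ = 1 poor families.
So at least 3 − 1 = 2 must be lifted.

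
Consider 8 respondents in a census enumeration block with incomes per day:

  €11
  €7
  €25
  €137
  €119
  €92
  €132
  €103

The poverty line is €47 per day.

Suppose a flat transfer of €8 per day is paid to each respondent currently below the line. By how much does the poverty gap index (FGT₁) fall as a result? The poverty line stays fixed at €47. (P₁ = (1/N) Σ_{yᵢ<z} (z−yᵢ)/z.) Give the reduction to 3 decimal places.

0.064

Before: below the line — €7, €11, €25; poverty gap index (FGT₁) = 0.26064.
After the €8 transfer: below the line — €15, €19, €33; poverty gap index (FGT₁) = 0.19681.
Reduction = 0.26064 − 0.19681 = 0.064.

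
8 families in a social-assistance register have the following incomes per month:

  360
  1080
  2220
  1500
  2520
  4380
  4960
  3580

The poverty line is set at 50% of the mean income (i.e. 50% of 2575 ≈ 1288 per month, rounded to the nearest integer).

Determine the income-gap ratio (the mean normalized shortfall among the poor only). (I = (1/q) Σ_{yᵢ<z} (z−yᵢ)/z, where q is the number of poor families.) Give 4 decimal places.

0.4410

Below the line: 360, 1080 (q = 2 of N = 8).
Shortfall ratios (z−y)/z: 0.7205, 0.1615; sum = 0.881988.
I averages over the q = 2 poor units only: 0.881988 / 2 = 0.4410.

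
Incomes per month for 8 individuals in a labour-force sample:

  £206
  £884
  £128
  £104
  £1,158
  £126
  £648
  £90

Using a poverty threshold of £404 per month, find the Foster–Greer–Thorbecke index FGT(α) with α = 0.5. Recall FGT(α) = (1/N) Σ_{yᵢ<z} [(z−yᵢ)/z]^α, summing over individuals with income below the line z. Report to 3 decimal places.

0.512

Below z: £90, £104, £126, £128, £206 (q = 5 of N = 8).
Gap ratios (z−y)/z: (404−90)/404 = 0.7772; (404−104)/404 = 0.7426; (404−126)/404 = 0.6881; (404−128)/404 = 0.6832; (404−206)/404 = 0.4901.
Raised to α = 0.5: 0.88161; 0.86173; 0.82953; 0.82654; 0.70007.
Sum = 4.099473; FGT(0.5) = 4.099473 / 8 = 0.512.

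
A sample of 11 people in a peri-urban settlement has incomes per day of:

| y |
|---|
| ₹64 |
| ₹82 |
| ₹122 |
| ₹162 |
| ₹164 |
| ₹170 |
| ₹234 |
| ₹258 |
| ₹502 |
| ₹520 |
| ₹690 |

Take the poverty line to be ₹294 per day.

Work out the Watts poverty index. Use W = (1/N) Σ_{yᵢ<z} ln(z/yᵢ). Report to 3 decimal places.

Incomes under z: ₹64, ₹82, ₹122, ₹162, ₹164, ₹170, ₹234, ₹258 (q = 8 of N = 11).
ln(z/y) terms: ln(294/64) = 1.5247; ln(294/82) = 1.2769; ln(294/122) = 0.8796; ln(294/162) = 0.5960; ln(294/164) = 0.5837; ln(294/170) = 0.5478; ln(294/234) = 0.2283; ln(294/258) = 0.1306.
W = 5.767473 / 11 = 0.524.

0.524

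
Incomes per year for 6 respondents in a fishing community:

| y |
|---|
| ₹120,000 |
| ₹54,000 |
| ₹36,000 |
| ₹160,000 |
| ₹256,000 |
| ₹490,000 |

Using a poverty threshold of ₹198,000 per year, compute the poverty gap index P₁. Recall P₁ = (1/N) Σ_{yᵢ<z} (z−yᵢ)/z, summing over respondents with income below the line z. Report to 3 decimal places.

0.355

Poor units: ₹36,000, ₹54,000, ₹120,000, ₹160,000 (q = 4 of N = 6).
Relative gaps: (198000−36000)/198000 = 0.8182; (198000−54000)/198000 = 0.7273; (198000−120000)/198000 = 0.3939; (198000−160000)/198000 = 0.1919.
Σ = 2.131313. Dividing by the full population N = 6 gives P₁ = 0.355.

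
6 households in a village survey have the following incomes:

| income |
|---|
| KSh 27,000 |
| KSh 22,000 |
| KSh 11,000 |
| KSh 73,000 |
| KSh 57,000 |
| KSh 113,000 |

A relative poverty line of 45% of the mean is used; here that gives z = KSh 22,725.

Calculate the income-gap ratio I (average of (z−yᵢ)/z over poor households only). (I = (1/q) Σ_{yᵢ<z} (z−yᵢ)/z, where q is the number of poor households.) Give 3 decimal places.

0.274

Below z: KSh 11,000, KSh 22,000 (q = 2 of N = 6).
Relative gaps: 0.5160, 0.0319; sum = 0.547855.
I averages over the q = 2 poor units only: 0.547855 / 2 = 0.274.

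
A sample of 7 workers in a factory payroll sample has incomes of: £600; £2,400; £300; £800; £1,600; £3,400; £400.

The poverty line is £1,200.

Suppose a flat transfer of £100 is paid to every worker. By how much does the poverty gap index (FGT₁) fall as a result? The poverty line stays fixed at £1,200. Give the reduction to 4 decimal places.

0.0476

Before: below the line — £300, £400, £600, £800; poverty gap index (FGT₁) = 0.321429.
After the £100 transfer: below the line — £400, £500, £700, £900; poverty gap index (FGT₁) = 0.273810.
Reduction = 0.321429 − 0.273810 = 0.0476.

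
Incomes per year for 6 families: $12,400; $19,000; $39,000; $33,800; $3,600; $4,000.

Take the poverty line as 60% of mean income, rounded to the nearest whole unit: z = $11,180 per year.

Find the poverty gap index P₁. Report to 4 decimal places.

Poor units: $3,600, $4,000 (q = 2 of N = 6).
Shortfall ratios: (11180−3600)/11180 = 0.6780; (11180−4000)/11180 = 0.6422.
Sum of shortfalls = 1.320215; P₁ averages over all N: 1.320215 / 6 = 0.2200.

0.2200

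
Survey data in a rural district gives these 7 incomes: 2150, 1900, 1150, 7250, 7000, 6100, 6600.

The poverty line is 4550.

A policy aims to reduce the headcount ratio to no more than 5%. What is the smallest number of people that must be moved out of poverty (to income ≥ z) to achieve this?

3 of the 7 people are poor, so H = 3/7 = 0.429.
A headcount ratio of at most 5% allows at most ⌊0.05 × 7⌋ = 0 poor people.
So at least 3 − 0 = 3 must be lifted.

3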